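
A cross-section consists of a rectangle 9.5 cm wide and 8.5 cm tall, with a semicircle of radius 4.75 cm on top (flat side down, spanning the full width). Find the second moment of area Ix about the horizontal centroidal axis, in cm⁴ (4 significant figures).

Decompose the section into non-overlapping parts with the origin at the bottom-left of its bounding rectangle.
Rectangular body: 9.5 × 8.5, A = 80.75 cm², y = 4.25 cm, Ī = 486.182 cm⁴.
Semicircular cap: semicircle r = 4.75, A = 35.4411 cm², y = 10.516 cm, Ī = 55.8736 cm⁴.
Centroid: ȳ = ΣA·y / ΣA = 6.16127 cm.
Transfer each piece to the horizontal centroidal axis using Ī + A·d² with d = y − 6.16127:
  rectangular body: d = -1.91127 cm → contributes +781.158 cm⁴
  semicircular cap: d = 4.35469 cm → contributes +727.955 cm⁴
Total I = 1509.11 cm⁴.

Ix ≈ 1509 cm⁴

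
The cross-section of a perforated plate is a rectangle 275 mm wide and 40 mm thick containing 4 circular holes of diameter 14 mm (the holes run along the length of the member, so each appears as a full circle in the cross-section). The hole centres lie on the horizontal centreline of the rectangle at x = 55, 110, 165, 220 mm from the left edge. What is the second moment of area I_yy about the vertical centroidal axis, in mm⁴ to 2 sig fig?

I_yy ≈ 6.7 × 10⁷ mm⁴

Treat the section as a set of non-overlapping primitives; coordinates are from the bounding-box lower-left.
Plate: 275 × 40, A = 11 000 mm², x = 137.5 mm, Ī = 69 322 917 mm⁴.
Hole 1 (subtracted): ⌀14, A = 153.9 mm², x = 55 mm, Ī = 1 886 mm⁴.
Hole 2 (subtracted): ⌀14, A = 153.9 mm², x = 110 mm, Ī = 1 886 mm⁴.
Hole 3 (subtracted): ⌀14, A = 153.9 mm², x = 165 mm, Ī = 1 886 mm⁴.
Hole 4 (subtracted): ⌀14, A = 153.9 mm², x = 220 mm, Ī = 1 886 mm⁴.
By symmetry the centroid is at mid-width, x̄ = 137.5 mm.
Transfer each piece to the vertical centroidal axis using Ī + A·d² with d = x − 137.5:
  plate: d = 0 mm → contributes +69 322 917 mm⁴
  hole 1: d = -82.5 mm → contributes −1 049 627 mm⁴
  hole 2: d = -27.5 mm → contributes −118 301 mm⁴
  hole 3: d = 27.5 mm → contributes −118 301 mm⁴
  hole 4: d = 82.5 mm → contributes −1 049 627 mm⁴
Total I = 66 987 061 mm⁴.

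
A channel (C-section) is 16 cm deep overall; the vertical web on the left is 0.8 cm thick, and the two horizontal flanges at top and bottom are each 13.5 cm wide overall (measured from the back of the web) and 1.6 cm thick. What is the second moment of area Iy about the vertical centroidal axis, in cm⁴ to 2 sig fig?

Decompose the section into non-overlapping parts with the origin at the bottom-left of its bounding rectangle.
Web: 0.8 × 16, A = 12.8 cm², x = 0.4 cm, Ī = 0.6827 cm⁴.
Top flange (beyond web): 12.7 × 1.6, A = 20.32 cm², x = 7.15 cm, Ī = 273.1 cm⁴.
Bottom flange (beyond web): 12.7 × 1.6, A = 20.32 cm², x = 7.15 cm, Ī = 273.1 cm⁴.
Centroid: x̄ = ΣA·x / ΣA = 5.533 cm.
Transfer each piece to the vertical centroidal axis using Ī + A·d² with d = x − 5.533:
  web: d = -5.133 cm → contributes +338 cm⁴
  top flange (beyond web): d = 1.617 cm → contributes +326.2 cm⁴
  bottom flange (beyond web): d = 1.617 cm → contributes +326.2 cm⁴
Total I = 990.4 cm⁴.

Iy ≈ 990 cm⁴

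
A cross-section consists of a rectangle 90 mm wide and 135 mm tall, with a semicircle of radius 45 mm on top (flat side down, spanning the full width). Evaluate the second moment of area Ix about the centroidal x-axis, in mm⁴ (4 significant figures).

Break the section into simple shapes (no overlaps), measuring from the bottom-left corner of the bounding box.
Rectangular body: 90 × 135, A = 12 150 mm², y = 67.5 mm, Ī = 18 452 813 mm⁴.
Semicircular cap: semicircle r = 45, A = 3180.86 mm², y = 154.099 mm, Ī = 450 072 mm⁴.
Centroid: ȳ = ΣA·y / ΣA = 85.4676 mm.
Transfer each piece to the centroidal x-axis using Ī + A·d² with d = y − 85.4676:
  rectangular body: d = -17.9676 mm → contributes +22 375 237 mm⁴
  semicircular cap: d = 68.631 mm → contributes +15 432 630 mm⁴
Total I = 37 807 867 mm⁴.

Ix ≈ 3.781 × 10⁷ mm⁴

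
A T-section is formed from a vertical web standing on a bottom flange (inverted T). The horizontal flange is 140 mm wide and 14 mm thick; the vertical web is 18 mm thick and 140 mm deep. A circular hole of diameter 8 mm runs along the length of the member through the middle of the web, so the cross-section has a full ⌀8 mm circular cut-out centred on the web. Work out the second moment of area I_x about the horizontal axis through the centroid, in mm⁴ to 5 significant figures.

Treat the section as a set of non-overlapping primitives; coordinates are from the bounding-box lower-left.
Flange: 140 × 14, A = 1 960 mm², y = 7 mm, Ī = 32013.33 mm⁴.
Web: 18 × 140, A = 2 520 mm², y = 84 mm, Ī = 4 116 000 mm⁴.
Hole (subtracted): ⌀8, A = 50.26548 mm², y = 84 mm, Ī = 201.0619 mm⁴.
Centroid: ȳ = ΣA·y / ΣA = 49.93024 mm.
Transfer each piece to the horizontal axis through the centroid using Ī + A·d² with d = y − 49.93024:
  flange: d = -42.93024 mm → contributes +3 644 304 mm⁴
  web: d = 34.06976 mm → contributes +7 041 087 mm⁴
  hole: d = 34.06976 mm → contributes −58546.65 mm⁴
Total I = 10 626 844 mm⁴.

I_x ≈ 1.0627 × 10⁷ mm⁴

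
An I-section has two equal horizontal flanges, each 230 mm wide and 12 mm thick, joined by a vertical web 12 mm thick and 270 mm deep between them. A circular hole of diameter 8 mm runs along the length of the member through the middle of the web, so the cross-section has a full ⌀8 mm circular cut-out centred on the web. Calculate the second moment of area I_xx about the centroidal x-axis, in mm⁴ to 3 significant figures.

Decompose the section into non-overlapping parts with the origin at the bottom-left of its bounding rectangle.
Bottom flange: 230 × 12, A = 2 760 mm², y = 6 mm, Ī = 33 120 mm⁴.
Web: 12 × 270, A = 3 240 mm², y = 147 mm, Ī = 19 683 000 mm⁴.
Top flange: 230 × 12, A = 2 760 mm², y = 288 mm, Ī = 33 120 mm⁴.
Hole (subtracted): ⌀8, A = 50.265 mm², y = 147 mm, Ī = 201.06 mm⁴.
By symmetry the centroid is at mid-height, ȳ = 147 mm.
Transfer each piece to the centroidal x-axis using Ī + A·d² with d = y − 147:
  bottom flange: d = -141 mm → contributes +54 904 680 mm⁴
  web: d = 0 mm → contributes +19 683 000 mm⁴
  top flange: d = 141 mm → contributes +54 904 680 mm⁴
  hole: d = 0 mm → contributes −201.06 mm⁴
Total I = 129 492 159 mm⁴.

I_xx ≈ 1.29 × 10⁸ mm⁴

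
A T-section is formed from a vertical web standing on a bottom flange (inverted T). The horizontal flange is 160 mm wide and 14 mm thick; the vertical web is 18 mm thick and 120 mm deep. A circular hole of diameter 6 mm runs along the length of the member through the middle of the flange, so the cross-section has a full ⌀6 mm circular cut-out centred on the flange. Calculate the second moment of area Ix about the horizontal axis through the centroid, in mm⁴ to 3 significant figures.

Treat the section as a set of non-overlapping primitives; coordinates are from the bounding-box lower-left.
Flange: 160 × 14, A = 2 240 mm², y = 7 mm, Ī = 36 587 mm⁴.
Web: 18 × 120, A = 2 160 mm², y = 74 mm, Ī = 2 592 000 mm⁴.
Hole (subtracted): ⌀6, A = 28.274 mm², y = 7 mm, Ī = 63.617 mm⁴.
Centroid: ȳ = ΣA·y / ΣA = 40.104 mm.
Transfer each piece to the horizontal axis through the centroid using Ī + A·d² with d = y − 40.104:
  flange: d = -33.104 mm → contributes +2 491 292 mm⁴
  web: d = 33.896 mm → contributes +5 073 762 mm⁴
  hole: d = -33.104 mm → contributes −31 048 mm⁴
Total I = 7 534 005 mm⁴.

Ix ≈ 7.53 × 10⁶ mm⁴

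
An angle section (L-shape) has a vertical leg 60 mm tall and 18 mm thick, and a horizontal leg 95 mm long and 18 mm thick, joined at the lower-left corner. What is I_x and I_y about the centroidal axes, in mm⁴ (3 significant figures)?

Treat the section as a set of non-overlapping primitives; coordinates are from the bounding-box lower-left.
Vertical leg: 18 × 60, A = 1 080 mm², y = 30 mm, Ī = 324 000 mm⁴.
Horizontal leg (remainder): 77 × 18, A = 1 386 mm², y = 9 mm, Ī = 37 422 mm⁴.
Centroid: ȳ = ΣA·y / ΣA = 18.197 mm.
Transfer each piece to the centroidal x-axis using Ī + A·d² with d = y − 18.197:
  vertical leg: d = 11.803 mm → contributes +474 454 mm⁴
  horizontal leg (remainder): d = -9.1971 mm → contributes +154 659 mm⁴
Total I = 629 112 mm⁴.
For the y-axis: x̄ = 35.697 mm.
Repeating about the centroidal y-axis gives I_y = 2 083 520 mm⁴.

I_x ≈ 6.29 × 10⁵ mm⁴, I_y ≈ 2.08 × 10⁶ mm⁴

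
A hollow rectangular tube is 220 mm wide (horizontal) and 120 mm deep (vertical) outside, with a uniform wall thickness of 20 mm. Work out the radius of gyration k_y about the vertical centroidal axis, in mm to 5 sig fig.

k_y ≈ 75.056 mm

Break the section into simple shapes (no overlaps), measuring from the bottom-left corner of the bounding box.
Outer rectangle: 220 × 120, A = 26 400 mm², x = 110 mm, Ī = 106 480 000 mm⁴.
Inner void (subtracted): 180 × 80, A = 14 400 mm², x = 110 mm, Ī = 38 880 000 mm⁴.
By symmetry the centroid is at mid-width, x̄ = 110 mm.
All pieces are centred on the vertical centroidal axis, so I = ΣĪ (holes subtracted) = 67 600 000 mm⁴.
Radius of gyration: k = √(I/A) = √(67 600 000 / 12 000) = 75.05553 mm.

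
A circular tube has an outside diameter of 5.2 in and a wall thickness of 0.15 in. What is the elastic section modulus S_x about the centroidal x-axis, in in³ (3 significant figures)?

S_x ≈ 2.92 in³

Split into non-overlapping primitives; take the origin at the lower-left of the bounding box.
Outer circle: ⌀5.2, A = 21.237 in², y = 2.6 in, Ī = 35.891 in⁴.
Bore (subtracted): ⌀4.9, A = 18.857 in², y = 2.6 in, Ī = 28.298 in⁴.
By symmetry the centroid is at mid-height, ȳ = 2.6 in.
All pieces are centred on the centroidal x-axis, so I = ΣĪ (holes subtracted) = 7.5929 in⁴.
Extreme fibre distance c = 2.6 in; S = I/c = 2.9204 in³.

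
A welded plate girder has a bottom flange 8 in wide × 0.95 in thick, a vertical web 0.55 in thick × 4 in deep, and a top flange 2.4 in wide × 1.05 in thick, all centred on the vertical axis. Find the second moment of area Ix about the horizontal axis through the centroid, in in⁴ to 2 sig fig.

Split into non-overlapping primitives; take the origin at the lower-left of the bounding box.
Bottom plate: 8 × 0.95, A = 7.6 in², y = 0.475 in, Ī = 0.5716 in⁴.
Web plate: 0.55 × 4, A = 2.2 in², y = 2.95 in, Ī = 2.933 in⁴.
Top plate: 2.4 × 1.05, A = 2.52 in², y = 5.475 in, Ī = 0.2315 in⁴.
Centroid: ȳ = ΣA·y / ΣA = 1.94 in.
Transfer each piece to the horizontal axis through the centroid using Ī + A·d² with d = y − 1.94:
  bottom plate: d = -1.465 in → contributes +16.88 in⁴
  web plate: d = 1.01 in → contributes +5.179 in⁴
  top plate: d = 3.535 in → contributes +31.73 in⁴
Total I = 53.78 in⁴.

Ix ≈ 54 in⁴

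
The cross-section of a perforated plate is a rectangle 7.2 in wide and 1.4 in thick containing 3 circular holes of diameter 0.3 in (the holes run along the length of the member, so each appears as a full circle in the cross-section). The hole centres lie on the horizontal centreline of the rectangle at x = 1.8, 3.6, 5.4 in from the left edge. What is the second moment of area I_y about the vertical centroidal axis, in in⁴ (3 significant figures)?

I_y ≈ 43.1 in⁴

Break the section into simple shapes (no overlaps), measuring from the bottom-left corner of the bounding box.
Plate: 7.2 × 1.4, A = 10.08 in², x = 3.6 in, Ī = 43.546 in⁴.
Hole 1 (subtracted): ⌀0.3, A = 0.070686 in², x = 1.8 in, Ī = 0.00039761 in⁴.
Hole 2 (subtracted): ⌀0.3, A = 0.070686 in², x = 3.6 in, Ī = 0.00039761 in⁴.
Hole 3 (subtracted): ⌀0.3, A = 0.070686 in², x = 5.4 in, Ī = 0.00039761 in⁴.
By symmetry the centroid is at mid-width, x̄ = 3.6 in.
Transfer each piece to the vertical centroidal axis using Ī + A·d² with d = x − 3.6:
  plate: d = 0 in → contributes +43.546 in⁴
  hole 1: d = -1.8 in → contributes −0.22942 in⁴
  hole 2: d = 0 in → contributes −0.00039761 in⁴
  hole 3: d = 1.8 in → contributes −0.22942 in⁴
Total I = 43.086 in⁴.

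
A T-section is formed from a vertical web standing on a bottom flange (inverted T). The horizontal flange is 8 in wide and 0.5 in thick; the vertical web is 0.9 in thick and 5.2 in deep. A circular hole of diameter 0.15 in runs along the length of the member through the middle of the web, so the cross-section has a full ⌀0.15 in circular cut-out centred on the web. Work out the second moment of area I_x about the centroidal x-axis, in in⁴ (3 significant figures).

Decompose the section into non-overlapping parts with the origin at the bottom-left of its bounding rectangle.
Flange: 8 × 0.5, A = 4 in², y = 0.25 in, Ī = 0.083333 in⁴.
Web: 0.9 × 5.2, A = 4.68 in², y = 3.1 in, Ī = 10.546 in⁴.
Hole (subtracted): ⌀0.15, A = 0.017671 in², y = 3.1 in, Ī = 0.00002485 in⁴.
Centroid: ȳ = ΣA·y / ΣA = 1.784 in.
Transfer each piece to the centroidal x-axis using Ī + A·d² with d = y − 1.784:
  flange: d = -1.534 in → contributes +9.4954 in⁴
  web: d = 1.316 in → contributes +18.651 in⁴
  hole: d = 1.316 in → contributes −0.030631 in⁴
Total I = 28.116 in⁴.

I_x ≈ 28.1 in⁴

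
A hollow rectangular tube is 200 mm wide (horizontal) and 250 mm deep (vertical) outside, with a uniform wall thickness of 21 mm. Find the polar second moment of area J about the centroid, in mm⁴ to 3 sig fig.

J ≈ 2.40 × 10⁸ mm⁴

Decompose the section into non-overlapping parts with the origin at the bottom-left of its bounding rectangle.
Outer rectangle: 200 × 250, A = 50 000 mm², y = 125 mm, Ī = 260 416 667 mm⁴.
Inner void (subtracted): 158 × 208, A = 32 864 mm², y = 125 mm, Ī = 118 485 675 mm⁴.
By symmetry the centroid is at mid-height, ȳ = 125 mm.
All pieces are centred on the centroidal x-axis, so I = ΣĪ (holes subtracted) = 141 930 992 mm⁴.
Repeating about the centroidal y-axis gives I_y = 98 298 592 mm⁴.
Polar second moment: J = I_x + I_y = 240 229 584 mm⁴.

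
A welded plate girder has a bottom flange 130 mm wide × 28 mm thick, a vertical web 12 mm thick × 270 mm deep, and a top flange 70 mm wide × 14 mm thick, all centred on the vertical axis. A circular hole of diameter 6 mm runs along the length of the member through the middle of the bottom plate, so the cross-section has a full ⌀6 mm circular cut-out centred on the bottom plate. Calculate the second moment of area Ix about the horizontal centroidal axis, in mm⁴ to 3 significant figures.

Treat the section as a set of non-overlapping primitives; coordinates are from the bounding-box lower-left.
Bottom plate: 130 × 28, A = 3 640 mm², y = 14 mm, Ī = 237 813 mm⁴.
Web plate: 12 × 270, A = 3 240 mm², y = 163 mm, Ī = 19 683 000 mm⁴.
Top plate: 70 × 14, A = 980 mm², y = 305 mm, Ī = 16 007 mm⁴.
Hole (subtracted): ⌀6, A = 28.274 mm², y = 14 mm, Ī = 63.617 mm⁴.
Centroid: ȳ = ΣA·y / ΣA = 112.06 mm.
Transfer each piece to the horizontal centroidal axis using Ī + A·d² with d = y − 112.06:
  bottom plate: d = -98.055 mm → contributes +35 235 636 mm⁴
  web plate: d = 50.945 mm → contributes +28 092 068 mm⁴
  top plate: d = 192.94 mm → contributes +36 499 217 mm⁴
  hole: d = -98.055 mm → contributes −271 915 mm⁴
Total I = 99 555 006 mm⁴.

Ix ≈ 9.96 × 10⁷ mm⁴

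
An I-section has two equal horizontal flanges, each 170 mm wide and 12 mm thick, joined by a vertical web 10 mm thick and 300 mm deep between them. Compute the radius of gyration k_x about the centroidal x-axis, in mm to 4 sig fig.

Treat the section as a set of non-overlapping primitives; coordinates are from the bounding-box lower-left.
Bottom flange: 170 × 12, A = 2 040 mm², y = 6 mm, Ī = 24 480 mm⁴.
Web: 10 × 300, A = 3 000 mm², y = 162 mm, Ī = 22 500 000 mm⁴.
Top flange: 170 × 12, A = 2 040 mm², y = 318 mm, Ī = 24 480 mm⁴.
By symmetry the centroid is at mid-height, ȳ = 162 mm.
Transfer each piece to the centroidal x-axis using Ī + A·d² with d = y − 162:
  bottom flange: d = -156 mm → contributes +49 669 920 mm⁴
  web: d = 0 mm → contributes +22 500 000 mm⁴
  top flange: d = 156 mm → contributes +49 669 920 mm⁴
Total I = 121 839 840 mm⁴.
Radius of gyration: k = √(I/A) = √(121 839 840 / 7 080) = 131.183 mm.

k_x ≈ 131.2 mm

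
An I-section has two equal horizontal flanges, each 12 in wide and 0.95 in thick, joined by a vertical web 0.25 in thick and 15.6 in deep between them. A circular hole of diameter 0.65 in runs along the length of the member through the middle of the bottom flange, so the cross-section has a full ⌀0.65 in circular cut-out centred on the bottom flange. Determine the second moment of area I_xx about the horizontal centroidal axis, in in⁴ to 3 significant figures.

Split into non-overlapping primitives; take the origin at the lower-left of the bounding box.
Bottom flange: 12 × 0.95, A = 11.4 in², y = 0.475 in, Ī = 0.85738 in⁴.
Web: 0.25 × 15.6, A = 3.9 in², y = 8.75 in, Ī = 79.092 in⁴.
Top flange: 12 × 0.95, A = 11.4 in², y = 17.025 in, Ī = 0.85738 in⁴.
Hole (subtracted): ⌀0.65, A = 0.33183 in², y = 0.475 in, Ī = 0.0087624 in⁴.
Centroid: ȳ = ΣA·y / ΣA = 8.8541 in.
Transfer each piece to the horizontal centroidal axis using Ī + A·d² with d = y − 8.8541:
  bottom flange: d = -8.3791 in → contributes +801.25 in⁴
  web: d = -0.10414 in → contributes +79.134 in⁴
  top flange: d = 8.1709 in → contributes +761.96 in⁴
  hole: d = -8.3791 in → contributes −23.307 in⁴
Total I = 1 619 in⁴.

I_xx ≈ 1620 in⁴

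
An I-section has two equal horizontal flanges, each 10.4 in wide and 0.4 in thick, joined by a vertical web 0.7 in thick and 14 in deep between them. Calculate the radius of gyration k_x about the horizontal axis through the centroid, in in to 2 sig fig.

Decompose the section into non-overlapping parts with the origin at the bottom-left of its bounding rectangle.
Bottom flange: 10.4 × 0.4, A = 4.16 in², y = 0.2 in, Ī = 0.05547 in⁴.
Web: 0.7 × 14, A = 9.8 in², y = 7.4 in, Ī = 160.1 in⁴.
Top flange: 10.4 × 0.4, A = 4.16 in², y = 14.6 in, Ī = 0.05547 in⁴.
By symmetry the centroid is at mid-height, ȳ = 7.4 in.
Transfer each piece to the horizontal axis through the centroid using Ī + A·d² with d = y − 7.4:
  bottom flange: d = -7.2 in → contributes +215.7 in⁴
  web: d = 0 in → contributes +160.1 in⁴
  top flange: d = 7.2 in → contributes +215.7 in⁴
Total I = 591.5 in⁴.
Radius of gyration: k = √(I/A) = √(591.5 / 18.12) = 5.713 in.

k_x ≈ 5.7 in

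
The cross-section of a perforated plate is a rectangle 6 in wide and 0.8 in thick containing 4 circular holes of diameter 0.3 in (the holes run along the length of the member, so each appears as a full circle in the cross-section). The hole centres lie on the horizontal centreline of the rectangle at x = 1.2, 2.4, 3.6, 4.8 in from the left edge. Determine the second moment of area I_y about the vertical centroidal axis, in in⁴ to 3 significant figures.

I_y ≈ 13.9 in⁴

Treat the section as a set of non-overlapping primitives; coordinates are from the bounding-box lower-left.
Plate: 6 × 0.8, A = 4.8 in², x = 3 in, Ī = 14.4 in⁴.
Hole 1 (subtracted): ⌀0.3, A = 0.070686 in², x = 1.2 in, Ī = 0.00039761 in⁴.
Hole 2 (subtracted): ⌀0.3, A = 0.070686 in², x = 2.4 in, Ī = 0.00039761 in⁴.
Hole 3 (subtracted): ⌀0.3, A = 0.070686 in², x = 3.6 in, Ī = 0.00039761 in⁴.
Hole 4 (subtracted): ⌀0.3, A = 0.070686 in², x = 4.8 in, Ī = 0.00039761 in⁴.
By symmetry the centroid is at mid-width, x̄ = 3 in.
Transfer each piece to the vertical centroidal axis using Ī + A·d² with d = x − 3:
  plate: d = 0 in → contributes +14.4 in⁴
  hole 1: d = -1.8 in → contributes −0.22942 in⁴
  hole 2: d = -0.6 in → contributes −0.025845 in⁴
  hole 3: d = 0.6 in → contributes −0.025845 in⁴
  hole 4: d = 1.8 in → contributes −0.22942 in⁴
Total I = 13.889 in⁴.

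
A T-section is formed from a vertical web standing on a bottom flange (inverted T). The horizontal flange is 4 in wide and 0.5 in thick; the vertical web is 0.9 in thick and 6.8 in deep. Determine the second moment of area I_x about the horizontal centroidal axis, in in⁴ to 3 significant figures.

I_x ≈ 43.7 in⁴

Break the section into simple shapes (no overlaps), measuring from the bottom-left corner of the bounding box.
Flange: 4 × 0.5, A = 2 in², y = 0.25 in, Ī = 0.041667 in⁴.
Web: 0.9 × 6.8, A = 6.12 in², y = 3.9 in, Ī = 23.582 in⁴.
Centroid: ȳ = ΣA·y / ΣA = 3.001 in.
Transfer each piece to the horizontal centroidal axis using Ī + A·d² with d = y − 3.001:
  flange: d = -2.751 in → contributes +15.178 in⁴
  web: d = 0.89901 in → contributes +28.529 in⁴
Total I = 43.706 in⁴.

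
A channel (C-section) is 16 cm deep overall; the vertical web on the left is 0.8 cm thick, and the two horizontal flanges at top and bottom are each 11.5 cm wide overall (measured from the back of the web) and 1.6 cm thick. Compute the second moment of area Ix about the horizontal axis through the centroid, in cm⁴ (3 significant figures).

Ix ≈ 2060 cm⁴

Decompose the section into non-overlapping parts with the origin at the bottom-left of its bounding rectangle.
Web: 0.8 × 16, A = 12.8 cm², y = 8 cm, Ī = 273.07 cm⁴.
Top flange (beyond web): 10.7 × 1.6, A = 17.12 cm², y = 15.2 cm, Ī = 3.6523 cm⁴.
Bottom flange (beyond web): 10.7 × 1.6, A = 17.12 cm², y = 0.8 cm, Ī = 3.6523 cm⁴.
By symmetry the centroid is at mid-height, ȳ = 8 cm.
Transfer each piece to the horizontal axis through the centroid using Ī + A·d² with d = y − 8:
  web: d = 0 cm → contributes +273.07 cm⁴
  top flange (beyond web): d = 7.2 cm → contributes +891.15 cm⁴
  bottom flange (beyond web): d = -7.2 cm → contributes +891.15 cm⁴
Total I = 2055.4 cm⁴.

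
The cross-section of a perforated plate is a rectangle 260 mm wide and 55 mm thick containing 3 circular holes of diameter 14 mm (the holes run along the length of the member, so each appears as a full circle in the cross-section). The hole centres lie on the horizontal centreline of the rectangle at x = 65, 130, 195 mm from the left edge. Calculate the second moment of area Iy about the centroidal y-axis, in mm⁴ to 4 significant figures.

Iy ≈ 7.925 × 10⁷ mm⁴

Split into non-overlapping primitives; take the origin at the lower-left of the bounding box.
Plate: 260 × 55, A = 14 300 mm², x = 130 mm, Ī = 80 556 667 mm⁴.
Hole 1 (subtracted): ⌀14, A = 153.938 mm², x = 65 mm, Ī = 1885.74 mm⁴.
Hole 2 (subtracted): ⌀14, A = 153.938 mm², x = 130 mm, Ī = 1885.74 mm⁴.
Hole 3 (subtracted): ⌀14, A = 153.938 mm², x = 195 mm, Ī = 1885.74 mm⁴.
By symmetry the centroid is at mid-width, x̄ = 130 mm.
Transfer each piece to the centroidal y-axis using Ī + A·d² with d = x − 130:
  plate: d = 0 mm → contributes +80 556 667 mm⁴
  hole 1: d = -65 mm → contributes −652 274 mm⁴
  hole 2: d = 0 mm → contributes −1885.74 mm⁴
  hole 3: d = 65 mm → contributes −652 274 mm⁴
Total I = 79 250 233 mm⁴.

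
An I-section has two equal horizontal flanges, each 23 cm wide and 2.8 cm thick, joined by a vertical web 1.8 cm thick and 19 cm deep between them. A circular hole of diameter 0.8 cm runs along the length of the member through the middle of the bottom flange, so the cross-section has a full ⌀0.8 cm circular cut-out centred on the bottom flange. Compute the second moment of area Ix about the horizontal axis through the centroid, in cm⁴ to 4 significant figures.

Ix ≈ 1.636 × 10⁴ cm⁴

Decompose the section into non-overlapping parts with the origin at the bottom-left of its bounding rectangle.
Bottom flange: 23 × 2.8, A = 64.4 cm², y = 1.4 cm, Ī = 42.0747 cm⁴.
Web: 1.8 × 19, A = 34.2 cm², y = 12.3 cm, Ī = 1028.85 cm⁴.
Top flange: 23 × 2.8, A = 64.4 cm², y = 23.2 cm, Ī = 42.0747 cm⁴.
Hole (subtracted): ⌀0.8, A = 0.502655 cm², y = 1.4 cm, Ī = 0.0201062 cm⁴.
Centroid: ȳ = ΣA·y / ΣA = 12.3337 cm.
Transfer each piece to the horizontal axis through the centroid using Ī + A·d² with d = y − 12.3337:
  bottom flange: d = -10.9337 cm → contributes +7740.85 cm⁴
  web: d = -0.0337171 cm → contributes +1028.89 cm⁴
  top flange: d = 10.8663 cm → contributes +7646.18 cm⁴
  hole: d = -10.9337 cm → contributes −60.1106 cm⁴
Total I = 16355.8 cm⁴.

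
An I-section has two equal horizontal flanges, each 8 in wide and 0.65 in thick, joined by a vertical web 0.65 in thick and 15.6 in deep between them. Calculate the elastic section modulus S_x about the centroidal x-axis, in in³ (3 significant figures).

Split into non-overlapping primitives; take the origin at the lower-left of the bounding box.
Bottom flange: 8 × 0.65, A = 5.2 in², y = 0.325 in, Ī = 0.18308 in⁴.
Web: 0.65 × 15.6, A = 10.14 in², y = 8.45 in, Ī = 205.64 in⁴.
Top flange: 8 × 0.65, A = 5.2 in², y = 16.575 in, Ī = 0.18308 in⁴.
By symmetry the centroid is at mid-height, ȳ = 8.45 in.
Transfer each piece to the centroidal x-axis using Ī + A·d² with d = y − 8.45:
  bottom flange: d = -8.125 in → contributes +343.46 in⁴
  web: d = 0 in → contributes +205.64 in⁴
  top flange: d = 8.125 in → contributes +343.46 in⁴
Total I = 892.57 in⁴.
Extreme fibre distance c = 8.45 in; S = I/c = 105.63 in³.

S_x ≈ 106 in³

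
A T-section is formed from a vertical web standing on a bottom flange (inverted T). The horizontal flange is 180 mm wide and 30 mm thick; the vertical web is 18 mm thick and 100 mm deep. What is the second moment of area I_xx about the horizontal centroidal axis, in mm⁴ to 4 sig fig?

Split into non-overlapping primitives; take the origin at the lower-left of the bounding box.
Flange: 180 × 30, A = 5 400 mm², y = 15 mm, Ī = 405 000 mm⁴.
Web: 18 × 100, A = 1 800 mm², y = 80 mm, Ī = 1 500 000 mm⁴.
Centroid: ȳ = ΣA·y / ΣA = 31.25 mm.
Transfer each piece to the horizontal centroidal axis using Ī + A·d² with d = y − 31.25:
  flange: d = -16.25 mm → contributes +1 830 938 mm⁴
  web: d = 48.75 mm → contributes +5 777 813 mm⁴
Total I = 7 608 750 mm⁴.

I_xx ≈ 7.609 × 10⁶ mm⁴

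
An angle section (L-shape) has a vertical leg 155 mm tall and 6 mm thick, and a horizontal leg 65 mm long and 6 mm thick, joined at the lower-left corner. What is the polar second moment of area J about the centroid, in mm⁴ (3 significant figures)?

Treat the section as a set of non-overlapping primitives; coordinates are from the bounding-box lower-left.
Vertical leg: 6 × 155, A = 930 mm², y = 77.5 mm, Ī = 1 861 938 mm⁴.
Horizontal leg (remainder): 59 × 6, A = 354 mm², y = 3 mm, Ī = 1 062 mm⁴.
Centroid: ȳ = ΣA·y / ΣA = 56.96 mm.
Transfer each piece to the centroidal x-axis using Ī + A·d² with d = y − 56.96:
  vertical leg: d = 20.54 mm → contributes +2 254 286 mm⁴
  horizontal leg (remainder): d = -53.96 mm → contributes +1 031 808 mm⁴
Total I = 3 286 094 mm⁴.
For the y-axis: x̄ = 11.96 mm.
Repeating about the centroidal y-axis gives I_y = 376 304 mm⁴.
Polar second moment: J = I_x + I_y = 3 662 398 mm⁴.

J ≈ 3.66 × 10⁶ mm⁴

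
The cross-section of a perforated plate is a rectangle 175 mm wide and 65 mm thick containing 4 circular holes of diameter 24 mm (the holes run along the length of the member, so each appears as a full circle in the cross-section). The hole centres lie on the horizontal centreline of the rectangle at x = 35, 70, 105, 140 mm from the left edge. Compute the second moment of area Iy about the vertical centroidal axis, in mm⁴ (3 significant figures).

Iy ≈ 2.62 × 10⁷ mm⁴

Decompose the section into non-overlapping parts with the origin at the bottom-left of its bounding rectangle.
Plate: 175 × 65, A = 11 375 mm², x = 87.5 mm, Ī = 29 029 948 mm⁴.
Hole 1 (subtracted): ⌀24, A = 452.39 mm², x = 35 mm, Ī = 16 286 mm⁴.
Hole 2 (subtracted): ⌀24, A = 452.39 mm², x = 70 mm, Ī = 16 286 mm⁴.
Hole 3 (subtracted): ⌀24, A = 452.39 mm², x = 105 mm, Ī = 16 286 mm⁴.
Hole 4 (subtracted): ⌀24, A = 452.39 mm², x = 140 mm, Ī = 16 286 mm⁴.
By symmetry the centroid is at mid-width, x̄ = 87.5 mm.
Transfer each piece to the vertical centroidal axis using Ī + A·d² with d = x − 87.5:
  plate: d = 0 mm → contributes +29 029 948 mm⁴
  hole 1: d = -52.5 mm → contributes −1 263 184 mm⁴
  hole 2: d = -17.5 mm → contributes −154 830 mm⁴
  hole 3: d = 17.5 mm → contributes −154 830 mm⁴
  hole 4: d = 52.5 mm → contributes −1 263 184 mm⁴
Total I = 26 193 919 mm⁴.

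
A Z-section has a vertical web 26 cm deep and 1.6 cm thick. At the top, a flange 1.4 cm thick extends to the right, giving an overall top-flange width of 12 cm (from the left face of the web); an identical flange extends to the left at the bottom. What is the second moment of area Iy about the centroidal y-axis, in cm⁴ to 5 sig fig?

Iy ≈ 1319.7 cm⁴

Break the section into simple shapes (no overlaps), measuring from the bottom-left corner of the bounding box.
Web: 1.6 × 26, A = 41.6 cm², x = 11.2 cm, Ī = 8.874667 cm⁴.
Top flange (beyond web): 10.4 × 1.4, A = 14.56 cm², x = 17.2 cm, Ī = 131.2341 cm⁴.
Bottom flange (beyond web): 10.4 × 1.4, A = 14.56 cm², x = 5.2 cm, Ī = 131.2341 cm⁴.
Centroid: x̄ = ΣA·x / ΣA = 11.2 cm.
Transfer each piece to the centroidal y-axis using Ī + A·d² with d = x − 11.2:
  web: d = 0 cm → contributes +8.874667 cm⁴
  top flange (beyond web): d = 6 cm → contributes +655.3941 cm⁴
  bottom flange (beyond web): d = -6 cm → contributes +655.3941 cm⁴
Total I = 1319.663 cm⁴.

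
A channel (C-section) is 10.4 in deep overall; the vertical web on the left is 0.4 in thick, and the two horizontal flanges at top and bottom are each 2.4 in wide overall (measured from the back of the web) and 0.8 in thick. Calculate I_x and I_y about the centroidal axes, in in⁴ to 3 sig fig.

Decompose the section into non-overlapping parts with the origin at the bottom-left of its bounding rectangle.
Web: 0.4 × 10.4, A = 4.16 in², y = 5.2 in, Ī = 37.495 in⁴.
Top flange (beyond web): 2 × 0.8, A = 1.6 in², y = 10 in, Ī = 0.085333 in⁴.
Bottom flange (beyond web): 2 × 0.8, A = 1.6 in², y = 0.4 in, Ī = 0.085333 in⁴.
By symmetry the centroid is at mid-height, ȳ = 5.2 in.
Transfer each piece to the centroidal x-axis using Ī + A·d² with d = y − 5.2:
  web: d = 0 in → contributes +37.495 in⁴
  top flange (beyond web): d = 4.8 in → contributes +36.949 in⁴
  bottom flange (beyond web): d = -4.8 in → contributes +36.949 in⁴
Total I = 111.39 in⁴.
For the y-axis: x̄ = 0.72174 in.
Repeating about the centroidal y-axis gives I_y = 3.7267 in⁴.

I_x ≈ 111 in⁴, I_y ≈ 3.73 in⁴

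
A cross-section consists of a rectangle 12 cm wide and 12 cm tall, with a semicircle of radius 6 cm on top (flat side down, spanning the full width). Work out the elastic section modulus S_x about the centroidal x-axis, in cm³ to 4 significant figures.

S_x ≈ 504.3 cm³

Break the section into simple shapes (no overlaps), measuring from the bottom-left corner of the bounding box.
Rectangular body: 12 × 12, A = 144 cm², y = 6 cm, Ī = 1 728 cm⁴.
Semicircular cap: semicircle r = 6, A = 56.5487 cm², y = 14.5465 cm, Ī = 142.245 cm⁴.
Centroid: ȳ = ΣA·y / ΣA = 8.40985 cm.
Transfer each piece to the centroidal x-axis using Ī + A·d² with d = y − 8.40985:
  rectangular body: d = -2.40985 cm → contributes +2564.26 cm⁴
  semicircular cap: d = 6.13663 cm → contributes +2271.77 cm⁴
Total I = 4836.03 cm⁴.
Extreme fibre distance c = 9.59015 cm; S = I/c = 504.27 cm³.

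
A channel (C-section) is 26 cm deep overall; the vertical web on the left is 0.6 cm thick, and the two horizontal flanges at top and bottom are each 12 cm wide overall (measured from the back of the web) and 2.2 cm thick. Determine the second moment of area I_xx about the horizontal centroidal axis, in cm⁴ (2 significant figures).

Decompose the section into non-overlapping parts with the origin at the bottom-left of its bounding rectangle.
Web: 0.6 × 26, A = 15.6 cm², y = 13 cm, Ī = 878.8 cm⁴.
Top flange (beyond web): 11.4 × 2.2, A = 25.08 cm², y = 24.9 cm, Ī = 10.12 cm⁴.
Bottom flange (beyond web): 11.4 × 2.2, A = 25.08 cm², y = 1.1 cm, Ī = 10.12 cm⁴.
By symmetry the centroid is at mid-height, ȳ = 13 cm.
Transfer each piece to the horizontal centroidal axis using Ī + A·d² with d = y − 13:
  web: d = 0 cm → contributes +878.8 cm⁴
  top flange (beyond web): d = 11.9 cm → contributes +3 562 cm⁴
  bottom flange (beyond web): d = -11.9 cm → contributes +3 562 cm⁴
Total I = 8 002 cm⁴.

I_xx ≈ 8000 cm⁴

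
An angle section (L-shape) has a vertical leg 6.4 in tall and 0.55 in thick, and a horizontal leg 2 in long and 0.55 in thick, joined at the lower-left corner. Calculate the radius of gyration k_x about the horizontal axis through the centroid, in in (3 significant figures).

k_x ≈ 2.02 in

Decompose the section into non-overlapping parts with the origin at the bottom-left of its bounding rectangle.
Vertical leg: 0.55 × 6.4, A = 3.52 in², y = 3.2 in, Ī = 12.015 in⁴.
Horizontal leg (remainder): 1.45 × 0.55, A = 0.7975 in², y = 0.275 in, Ī = 0.020104 in⁴.
Centroid: ȳ = ΣA·y / ΣA = 2.6597 in.
Transfer each piece to the horizontal axis through the centroid using Ī + A·d² with d = y − 2.6597:
  vertical leg: d = 0.54029 in → contributes +13.042 in⁴
  horizontal leg (remainder): d = -2.3847 in → contributes +4.5554 in⁴
Total I = 17.598 in⁴.
Radius of gyration: k = √(I/A) = √(17.598 / 4.3175) = 2.0189 in.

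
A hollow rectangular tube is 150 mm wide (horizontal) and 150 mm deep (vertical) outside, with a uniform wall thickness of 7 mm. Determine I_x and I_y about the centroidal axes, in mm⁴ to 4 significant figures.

I_x ≈ 1.368 × 10⁷ mm⁴, I_y ≈ 1.368 × 10⁷ mm⁴

Break the section into simple shapes (no overlaps), measuring from the bottom-left corner of the bounding box.
Outer rectangle: 150 × 150, A = 22 500 mm², y = 75 mm, Ī = 42 187 500 mm⁴.
Inner void (subtracted): 136 × 136, A = 18 496 mm², y = 75 mm, Ī = 28 508 501 mm⁴.
By symmetry the centroid is at mid-height, ȳ = 75 mm.
All pieces are centred on the centroidal x-axis, so I = ΣĪ (holes subtracted) = 13 678 999 mm⁴.
Repeating about the centroidal y-axis gives I_y = 13 678 999 mm⁴.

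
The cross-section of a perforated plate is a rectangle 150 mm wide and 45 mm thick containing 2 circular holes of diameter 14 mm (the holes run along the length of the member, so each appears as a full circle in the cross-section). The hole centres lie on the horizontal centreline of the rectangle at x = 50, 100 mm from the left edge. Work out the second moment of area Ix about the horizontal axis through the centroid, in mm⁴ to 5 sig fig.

Break the section into simple shapes (no overlaps), measuring from the bottom-left corner of the bounding box.
Plate: 150 × 45, A = 6 750 mm², y = 22.5 mm, Ī = 1 139 063 mm⁴.
Hole 1 (subtracted): ⌀14, A = 153.938 mm², y = 22.5 mm, Ī = 1885.741 mm⁴.
Hole 2 (subtracted): ⌀14, A = 153.938 mm², y = 22.5 mm, Ī = 1885.741 mm⁴.
By symmetry the centroid is at mid-height, ȳ = 22.5 mm.
All pieces are centred on the horizontal axis through the centroid, so I = ΣĪ (holes subtracted) = 1 135 291 mm⁴.

Ix ≈ 1.1353 × 10⁶ mm⁴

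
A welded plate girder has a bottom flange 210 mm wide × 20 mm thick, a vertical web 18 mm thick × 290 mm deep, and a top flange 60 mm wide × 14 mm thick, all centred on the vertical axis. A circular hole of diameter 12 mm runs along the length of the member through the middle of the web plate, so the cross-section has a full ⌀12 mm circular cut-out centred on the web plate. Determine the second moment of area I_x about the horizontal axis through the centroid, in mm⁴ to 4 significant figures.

I_x ≈ 1.301 × 10⁸ mm⁴

Split into non-overlapping primitives; take the origin at the lower-left of the bounding box.
Bottom plate: 210 × 20, A = 4 200 mm², y = 10 mm, Ī = 140 000 mm⁴.
Web plate: 18 × 290, A = 5 220 mm², y = 165 mm, Ī = 36 583 500 mm⁴.
Top plate: 60 × 14, A = 840 mm², y = 317 mm, Ī = 13 720 mm⁴.
Hole (subtracted): ⌀12, A = 113.097 mm², y = 165 mm, Ī = 1017.88 mm⁴.
Centroid: ȳ = ΣA·y / ΣA = 113.426 mm.
Transfer each piece to the horizontal axis through the centroid using Ī + A·d² with d = y − 113.426:
  bottom plate: d = -103.426 mm → contributes +45 066 826 mm⁴
  web plate: d = 51.5744 mm → contributes +50 468 254 mm⁴
  top plate: d = 203.574 mm → contributes +34 825 436 mm⁴
  hole: d = 51.5744 mm → contributes −301 847 mm⁴
Total I = 130 058 669 mm⁴.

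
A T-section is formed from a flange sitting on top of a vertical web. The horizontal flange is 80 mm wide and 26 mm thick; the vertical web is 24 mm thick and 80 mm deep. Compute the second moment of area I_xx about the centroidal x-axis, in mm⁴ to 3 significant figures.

I_xx ≈ 3.95 × 10⁶ mm⁴

Treat the section as a set of non-overlapping primitives; coordinates are from the bounding-box lower-left.
Flange: 80 × 26, A = 2 080 mm², y = 93 mm, Ī = 117 173 mm⁴.
Web: 24 × 80, A = 1 920 mm², y = 40 mm, Ī = 1 024 000 mm⁴.
Centroid: ȳ = ΣA·y / ΣA = 67.56 mm.
Transfer each piece to the centroidal x-axis using Ī + A·d² with d = y − 67.56:
  flange: d = 25.44 mm → contributes +1 463 336 mm⁴
  web: d = -27.56 mm → contributes +2 482 343 mm⁴
Total I = 3 945 679 mm⁴.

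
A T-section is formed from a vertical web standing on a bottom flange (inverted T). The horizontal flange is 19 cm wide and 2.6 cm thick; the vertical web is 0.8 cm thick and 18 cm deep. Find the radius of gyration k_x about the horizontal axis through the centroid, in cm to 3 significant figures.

k_x ≈ 5.01 cm

Break the section into simple shapes (no overlaps), measuring from the bottom-left corner of the bounding box.
Flange: 19 × 2.6, A = 49.4 cm², y = 1.3 cm, Ī = 27.829 cm⁴.
Web: 0.8 × 18, A = 14.4 cm², y = 11.6 cm, Ī = 388.8 cm⁴.
Centroid: ȳ = ΣA·y / ΣA = 3.6248 cm.
Transfer each piece to the horizontal axis through the centroid using Ī + A·d² with d = y − 3.6248:
  flange: d = -2.3248 cm → contributes +294.81 cm⁴
  web: d = 7.9752 cm → contributes +1304.7 cm⁴
Total I = 1599.5 cm⁴.
Radius of gyration: k = √(I/A) = √(1599.5 / 63.8) = 5.0071 cm.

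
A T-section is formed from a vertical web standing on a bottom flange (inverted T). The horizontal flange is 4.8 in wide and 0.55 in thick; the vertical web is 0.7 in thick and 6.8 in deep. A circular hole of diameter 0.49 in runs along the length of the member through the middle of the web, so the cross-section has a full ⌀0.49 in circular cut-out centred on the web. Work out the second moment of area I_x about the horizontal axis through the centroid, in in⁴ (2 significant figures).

I_x ≈ 41 in⁴

Decompose the section into non-overlapping parts with the origin at the bottom-left of its bounding rectangle.
Flange: 4.8 × 0.55, A = 2.64 in², y = 0.275 in, Ī = 0.06655 in⁴.
Web: 0.7 × 6.8, A = 4.76 in², y = 3.95 in, Ī = 18.34 in⁴.
Hole (subtracted): ⌀0.49, A = 0.1886 in², y = 3.95 in, Ī = 0.00283 in⁴.
Centroid: ȳ = ΣA·y / ΣA = 2.605 in.
Transfer each piece to the horizontal axis through the centroid using Ī + A·d² with d = y − 2.605:
  flange: d = -2.33 in → contributes +14.39 in⁴
  web: d = 1.345 in → contributes +26.96 in⁴
  hole: d = 1.345 in → contributes −0.3442 in⁴
Total I = 41.01 in⁴.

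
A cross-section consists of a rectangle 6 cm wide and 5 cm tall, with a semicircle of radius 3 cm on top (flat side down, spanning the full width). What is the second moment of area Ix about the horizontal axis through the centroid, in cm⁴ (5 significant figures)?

Decompose the section into non-overlapping parts with the origin at the bottom-left of its bounding rectangle.
Rectangular body: 6 × 5, A = 30 cm², y = 2.5 cm, Ī = 62.5 cm⁴.
Semicircular cap: semicircle r = 3, A = 14.13717 cm², y = 6.27324 cm, Ī = 8.890314 cm⁴.
Centroid: ȳ = ΣA·y / ΣA = 3.708571 cm.
Transfer each piece to the horizontal axis through the centroid using Ī + A·d² with d = y − 3.708571:
  rectangular body: d = -1.208571 cm → contributes +106.3193 cm⁴
  semicircular cap: d = 2.564668 cm → contributes +101.8779 cm⁴
Total I = 208.1972 cm⁴.

Ix ≈ 208.20 cm⁴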